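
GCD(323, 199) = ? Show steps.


323 = 1 * 199 + 124
199 = 1 * 124 + 75
124 = 1 * 75 + 49
75 = 1 * 49 + 26
49 = 1 * 26 + 23
26 = 1 * 23 + 3
23 = 7 * 3 + 2
3 = 1 * 2 + 1
2 = 2 * 1 + 0
GCD = 1


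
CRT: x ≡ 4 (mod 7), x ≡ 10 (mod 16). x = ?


M = 7*16 = 112
M1 = M/7 = 16, M2 = M/16 = 7
M1^(-1) mod 7 = 4, M2^(-1) mod 16 = 7
x = 4*16*4 + 10*7*7 = 746
746 mod 112 = 74
Check: 74 mod 7 = 4 ✓, 74 mod 16 = 10 ✓

x ≡ 74 (mod 112)


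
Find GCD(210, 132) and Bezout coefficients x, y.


Tabular extended Euclidean (each row: r = 210*s + 132*t):
r=210, s=1, t=0
r=132, s=0, t=1
q=1: r=78, s=1, t=-1   [210*(1) + 132*(-1) = 78]
q=1: r=54, s=-1, t=2   [210*(-1) + 132*(2) = 54]
q=1: r=24, s=2, t=-3   [210*(2) + 132*(-3) = 24]
q=2: r=6, s=-5, t=8   [210*(-5) + 132*(8) = 6]
q=4: r=0, s=22, t=-35   [210*(22) + 132*(-35) = 0]
GCD = 6; from the row with r=6: x=-5, y=8
Check: 210*(-5) + 132*(8) = -1050 + 1056 = 6

GCD = 6, x = -5, y = 8


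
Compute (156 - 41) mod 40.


156 - 41 = 115
115 mod 40 = 35


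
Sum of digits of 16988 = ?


1 + 6 + 9 + 8 + 8 = 32


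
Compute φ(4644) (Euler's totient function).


4644 = 2^2 × 3^3 × 43
Prime factors: 2, 3, 43
φ(4644) = 4644 × (1-1/2) × (1-1/3) × (1-1/43)
= 4644 × 1/2 × 2/3 × 42/43 = 1512

φ(4644) = 1512


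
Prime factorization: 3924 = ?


3924 / 2 = 1962
1962 / 2 = 981
981 / 3 = 327
327 / 3 = 109
109 / 109 = 1
3924 = 2^2 × 3^2 × 109


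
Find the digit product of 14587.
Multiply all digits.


1 × 4 × 5 × 8 × 7 = 1120


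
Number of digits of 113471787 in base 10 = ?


113471787 has 9 digits in base 10
floor(log10(113471787)) + 1 = floor(8.0549) + 1 = 9

9 digits (base 10)


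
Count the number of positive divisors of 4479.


4479 = 3^1 × 1493^1
d(4479) = (1+1) × (1+1) = 4

4 divisors


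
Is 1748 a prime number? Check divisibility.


1748 / 2 = 874 (exact division)
1748 is NOT prime.

No, 1748 is not prime


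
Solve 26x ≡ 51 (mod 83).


GCD(26, 83) = 1, unique solution
a^(-1) mod 83 = 16
x = 16 * 51 mod 83 = 69

x ≡ 69 (mod 83)


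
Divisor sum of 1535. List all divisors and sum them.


Divisors of 1535: 1, 5, 307, 1535
Sum = 1 + 5 + 307 + 1535 = 1848

σ(1535) = 1848


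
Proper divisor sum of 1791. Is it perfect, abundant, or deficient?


Proper divisors: 1, 3, 9, 199, 597
Sum = 1 + 3 + 9 + 199 + 597 = 809
809 < 1791 → deficient

s(1791) = 809 (deficient)


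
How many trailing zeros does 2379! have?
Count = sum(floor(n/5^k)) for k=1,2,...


floor(2379/5) = 475
floor(2379/25) = 95
floor(2379/125) = 19
floor(2379/625) = 3
Total = 592

592 trailing zeros


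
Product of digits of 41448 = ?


4 × 1 × 4 × 4 × 8 = 512


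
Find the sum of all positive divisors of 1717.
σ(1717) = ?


Divisors of 1717: 1, 17, 101, 1717
Sum = 1 + 17 + 101 + 1717 = 1836

σ(1717) = 1836


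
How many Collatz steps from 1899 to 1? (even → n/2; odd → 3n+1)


1899 → 5698 → 2849 → 8548 → 4274 → 2137 → 6412 → 3206 → 1603 → 4810 → 2405 → 7216 → 3608 → 1804 → 902 → 451 → 1354 → 677 → 2032 → 1016 → 508 → 254 → 127 → 382 → 191 → 574 → 287 → 862 → 431 → 1294 → 647 → 1942 → 971 → 2914 → 1457 → 4372 → 2186 → 1093 → 3280 → 1640 → 820 → 410 → 205 → 616 → 308 → 154 → 77 → 232 → 116 → 58 → 29 → 88 → 44 → 22 → 11 → 34 → 17 → 52 → 26 → 13 → 40 → 20 → 10 → 5 → 16 → 8 → 4 → 2 → 1
Total steps = 68

68 steps


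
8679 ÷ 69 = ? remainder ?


8679 = 69 * 125 + 54
Check: 8625 + 54 = 8679

q = 125, r = 54


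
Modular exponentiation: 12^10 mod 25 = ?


12^1 mod 25 = 12
12^2 mod 25 = 19
12^3 mod 25 = 3
12^4 mod 25 = 11
12^5 mod 25 = 7
12^6 mod 25 = 9
12^7 mod 25 = 8
12^8 mod 25 = 21
12^9 mod 25 = 2
12^10 mod 25 = 24


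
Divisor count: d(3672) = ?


3672 = 2^3 × 3^3 × 17^1
d(3672) = (3+1) × (3+1) × (1+1) = 32

32 divisors


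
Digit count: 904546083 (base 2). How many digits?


904546083 in base 2 = 110101111010100100011100100011
Number of digits = 30

30 digits (base 2)


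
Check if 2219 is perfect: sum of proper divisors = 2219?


Proper divisors of 2219: 1, 7, 317
Sum = 1 + 7 + 317 = 325

No, 2219 is not perfect (325 ≠ 2219)


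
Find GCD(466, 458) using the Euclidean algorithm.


466 = 1 * 458 + 8
458 = 57 * 8 + 2
8 = 4 * 2 + 0
GCD = 2


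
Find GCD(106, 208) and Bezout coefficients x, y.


Tabular extended Euclidean (each row: r = 106*s + 208*t):
r=106, s=1, t=0
r=208, s=0, t=1
q=0: r=106, s=1, t=0   [106*(1) + 208*(0) = 106]
q=1: r=102, s=-1, t=1   [106*(-1) + 208*(1) = 102]
q=1: r=4, s=2, t=-1   [106*(2) + 208*(-1) = 4]
q=25: r=2, s=-51, t=26   [106*(-51) + 208*(26) = 2]
q=2: r=0, s=104, t=-53   [106*(104) + 208*(-53) = 0]
GCD = 2; from the row with r=2: x=-51, y=26
Check: 106*(-51) + 208*(26) = -5406 + 5408 = 2

GCD = 2, x = -51, y = 26


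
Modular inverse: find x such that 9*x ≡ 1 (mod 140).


Use the extended Euclidean algorithm on (140, 9); each row r = 140*s + 9*t:
r=140, s=1, t=0
r=9, s=0, t=1
q=15: r=5, s=1, t=-15   [140*(1) + 9*(-15) = 5]
q=1: r=4, s=-1, t=16   [140*(-1) + 9*(16) = 4]
q=1: r=1, s=2, t=-31   [140*(2) + 9*(-31) = 1]
q=4: r=0, s=-9, t=140   [140*(-9) + 9*(140) = 0]
GCD = 1 with t = -31, so 9*(-31) ≡ 1 (mod 140)
Inverse = -31 mod 140 = 109
Check: 9 * 109 = 981 ≡ 1 (mod 140)

9^(-1) ≡ 109 (mod 140)


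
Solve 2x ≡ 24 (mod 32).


GCD(2, 32) = 2 divides 24
Divide: 1x ≡ 12 (mod 16)
x ≡ 12 (mod 16)


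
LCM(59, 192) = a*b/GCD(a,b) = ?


GCD(59, 192) = 1
LCM = 59*192/1 = 11328/1 = 11328

LCM = 11328


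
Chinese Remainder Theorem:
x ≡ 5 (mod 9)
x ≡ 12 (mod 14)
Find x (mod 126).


M = 9*14 = 126
M1 = M/9 = 14, M2 = M/14 = 9
M1^(-1) mod 9 = 2, M2^(-1) mod 14 = 11
x = 5*14*2 + 12*9*11 = 1328
1328 mod 126 = 68
Check: 68 mod 9 = 5 ✓, 68 mod 14 = 12 ✓

x ≡ 68 (mod 126)


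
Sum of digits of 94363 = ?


9 + 4 + 3 + 6 + 3 = 25


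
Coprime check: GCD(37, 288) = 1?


Euclidean algorithm:
288 = 7 * 37 + 29
37 = 1 * 29 + 8
29 = 3 * 8 + 5
8 = 1 * 5 + 3
5 = 1 * 3 + 2
3 = 1 * 2 + 1
2 = 2 * 1 + 0
GCD(37, 288) = 1

Yes, coprime (GCD = 1)


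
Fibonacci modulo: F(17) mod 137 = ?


F(k) mod 137 for k=1..17:
1, 1, 2, 3, 5, 8, 13, 21, 34, 55, 89, 7, 96, 103, 62, 28, 90
F(17) mod 137 = 90


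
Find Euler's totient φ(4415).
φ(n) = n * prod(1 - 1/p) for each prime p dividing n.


4415 = 5 × 883
Prime factors: 5, 883
φ(4415) = 4415 × (1-1/5) × (1-1/883)
= 4415 × 4/5 × 882/883 = 3528

φ(4415) = 3528


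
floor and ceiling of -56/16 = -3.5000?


-56/16 = -3.5000
floor = -4
ceil = -3

floor = -4, ceil = -3


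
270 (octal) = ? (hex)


270 (base 8) = 184 (decimal)
184 (decimal) = B8 (base 16)


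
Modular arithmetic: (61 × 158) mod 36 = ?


61 × 158 = 9638
9638 mod 36 = 26


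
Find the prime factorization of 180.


180 / 2 = 90
90 / 2 = 45
45 / 3 = 15
15 / 3 = 5
5 / 5 = 1
180 = 2^2 × 3^2 × 5


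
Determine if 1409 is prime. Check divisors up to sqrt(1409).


Check divisors up to sqrt(1409) = 37.5366
No divisors found.
1409 is prime.

Yes, 1409 is prime


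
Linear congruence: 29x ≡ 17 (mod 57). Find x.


GCD(29, 57) = 1, unique solution
a^(-1) mod 57 = 2
x = 2 * 17 mod 57 = 34

x ≡ 34 (mod 57)


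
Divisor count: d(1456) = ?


1456 = 2^4 × 7^1 × 13^1
d(1456) = (4+1) × (1+1) × (1+1) = 20

20 divisors


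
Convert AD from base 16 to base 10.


AD (base 16) = 173 (decimal)
173 (decimal) = 173 (base 10)


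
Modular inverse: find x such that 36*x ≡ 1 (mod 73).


Use the extended Euclidean algorithm on (73, 36); each row r = 73*s + 36*t:
r=73, s=1, t=0
r=36, s=0, t=1
q=2: r=1, s=1, t=-2   [73*(1) + 36*(-2) = 1]
q=36: r=0, s=-36, t=73   [73*(-36) + 36*(73) = 0]
GCD = 1 with t = -2, so 36*(-2) ≡ 1 (mod 73)
Inverse = -2 mod 73 = 71
Check: 36 * 71 = 2556 ≡ 1 (mod 73)

36^(-1) ≡ 71 (mod 73)


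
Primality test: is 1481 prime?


Check divisors up to sqrt(1481) = 38.4838
No divisors found.
1481 is prime.

Yes, 1481 is prime


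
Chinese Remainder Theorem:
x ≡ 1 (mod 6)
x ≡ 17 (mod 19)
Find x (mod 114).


M = 6*19 = 114
M1 = M/6 = 19, M2 = M/19 = 6
M1^(-1) mod 6 = 1, M2^(-1) mod 19 = 16
x = 1*19*1 + 17*6*16 = 1651
1651 mod 114 = 55
Check: 55 mod 6 = 1 ✓, 55 mod 19 = 17 ✓

x ≡ 55 (mod 114)


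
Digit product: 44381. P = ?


4 × 4 × 3 × 8 × 1 = 384


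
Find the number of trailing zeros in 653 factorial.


floor(653/5) = 130
floor(653/25) = 26
floor(653/125) = 5
floor(653/625) = 1
Total = 162

162 trailing zeros


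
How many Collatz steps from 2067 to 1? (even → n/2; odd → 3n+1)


2067 → 6202 → 3101 → 9304 → 4652 → 2326 → 1163 → 3490 → 1745 → 5236 → 2618 → 1309 → 3928 → 1964 → 982 → 491 → 1474 → 737 → 2212 → 1106 → 553 → 1660 → 830 → 415 → 1246 → 623 → 1870 → 935 → 2806 → 1403 → 4210 → 2105 → 6316 → 3158 → 1579 → 4738 → 2369 → 7108 → 3554 → 1777 → 5332 → 2666 → 1333 → 4000 → 2000 → 1000 → 500 → 250 → 125 → 376 → 188 → 94 → 47 → 142 → 71 → 214 → 107 → 322 → 161 → 484 → 242 → 121 → 364 → 182 → 91 → 274 → 137 → 412 → 206 → 103 → 310 → 155 → 466 → 233 → 700 → 350 → 175 → 526 → 263 → 790 → 395 → 1186 → 593 → 1780 → 890 → 445 → 1336 → 668 → 334 → 167 → 502 → 251 → 754 → 377 → 1132 → 566 → 283 → 850 → 425 → 1276 → 638 → 319 → 958 → 479 → 1438 → 719 → 2158 → 1079 → 3238 → 1619 → 4858 → 2429 → 7288 → 3644 → 1822 → 911 → 2734 → 1367 → 4102 → 2051 → 6154 → 3077 → 9232 → 4616 → 2308 → 1154 → 577 → 1732 → 866 → 433 → 1300 → 650 → 325 → 976 → 488 → 244 → 122 → 61 → 184 → 92 → 46 → 23 → 70 → 35 → 106 → 53 → 160 → 80 → 40 → 20 → 10 → 5 → 16 → 8 → 4 → 2 → 1
Total steps = 156

156 steps


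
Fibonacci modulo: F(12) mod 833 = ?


F(k) mod 833 for k=1..12:
1, 1, 2, 3, 5, 8, 13, 21, 34, 55, 89, 144
F(12) mod 833 = 144


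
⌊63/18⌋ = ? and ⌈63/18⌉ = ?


63/18 = 3.5000
floor = 3
ceil = 4

floor = 3, ceil = 4


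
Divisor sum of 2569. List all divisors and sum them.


Divisors of 2569: 1, 7, 367, 2569
Sum = 1 + 7 + 367 + 2569 = 2944

σ(2569) = 2944


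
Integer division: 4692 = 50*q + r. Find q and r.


4692 = 50 * 93 + 42
Check: 4650 + 42 = 4692

q = 93, r = 42


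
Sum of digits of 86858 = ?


8 + 6 + 8 + 5 + 8 = 35


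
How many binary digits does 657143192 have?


657143192 in base 2 = 100111001010110011010110011000
Number of digits = 30

30 digits (base 2)


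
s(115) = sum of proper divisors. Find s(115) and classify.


Proper divisors: 1, 5, 23
Sum = 1 + 5 + 23 = 29
29 < 115 → deficient

s(115) = 29 (deficient)


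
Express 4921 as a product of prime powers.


4921 / 7 = 703
703 / 19 = 37
37 / 37 = 1
4921 = 7 × 19 × 37


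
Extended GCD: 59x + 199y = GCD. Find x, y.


Tabular extended Euclidean (each row: r = 59*s + 199*t):
r=59, s=1, t=0
r=199, s=0, t=1
q=0: r=59, s=1, t=0   [59*(1) + 199*(0) = 59]
q=3: r=22, s=-3, t=1   [59*(-3) + 199*(1) = 22]
q=2: r=15, s=7, t=-2   [59*(7) + 199*(-2) = 15]
q=1: r=7, s=-10, t=3   [59*(-10) + 199*(3) = 7]
q=2: r=1, s=27, t=-8   [59*(27) + 199*(-8) = 1]
q=7: r=0, s=-199, t=59   [59*(-199) + 199*(59) = 0]
GCD = 1; from the row with r=1: x=27, y=-8
Check: 59*(27) + 199*(-8) = 1593 - 1592 = 1

GCD = 1, x = 27, y = -8


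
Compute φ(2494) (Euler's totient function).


2494 = 2 × 29 × 43
Prime factors: 2, 29, 43
φ(2494) = 2494 × (1-1/2) × (1-1/29) × (1-1/43)
= 2494 × 1/2 × 28/29 × 42/43 = 1176

φ(2494) = 1176


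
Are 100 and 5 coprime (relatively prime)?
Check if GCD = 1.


Euclidean algorithm:
100 = 20 * 5 + 0
GCD(100, 5) = 5

No, not coprime (GCD = 5)


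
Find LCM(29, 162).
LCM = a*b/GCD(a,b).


GCD(29, 162) = 1
LCM = 29*162/1 = 4698/1 = 4698

LCM = 4698


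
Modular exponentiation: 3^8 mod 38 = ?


3^1 mod 38 = 3
3^2 mod 38 = 9
3^3 mod 38 = 27
3^4 mod 38 = 5
3^5 mod 38 = 15
3^6 mod 38 = 7
3^7 mod 38 = 21
3^8 mod 38 = 25


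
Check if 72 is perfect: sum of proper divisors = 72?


Proper divisors of 72: 1, 2, 3, 4, 6, 8, 9, 12, 18, 24, 36
Sum = 1 + 2 + 3 + 4 + 6 + 8 + 9 + 12 + 18 + 24 + 36 = 123

No, 72 is not perfect (123 ≠ 72)


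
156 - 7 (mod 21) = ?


156 - 7 = 149
149 mod 21 = 2


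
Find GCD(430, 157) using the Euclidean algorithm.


430 = 2 * 157 + 116
157 = 1 * 116 + 41
116 = 2 * 41 + 34
41 = 1 * 34 + 7
34 = 4 * 7 + 6
7 = 1 * 6 + 1
6 = 6 * 1 + 0
GCD = 1


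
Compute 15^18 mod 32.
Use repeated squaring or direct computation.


15^1 mod 32 = 15
15^2 mod 32 = 1
15^3 mod 32 = 15
15^4 mod 32 = 1
15^5 mod 32 = 15
15^6 mod 32 = 1
15^7 mod 32 = 15
15^8 mod 32 = 1
15^9 mod 32 = 15
15^10 mod 32 = 1
15^11 mod 32 = 15
15^12 mod 32 = 1
15^13 mod 32 = 15
15^14 mod 32 = 1
15^15 mod 32 = 15
15^16 mod 32 = 1
15^17 mod 32 = 15
15^18 mod 32 = 1


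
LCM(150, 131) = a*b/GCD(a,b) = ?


GCD(150, 131) = 1
LCM = 150*131/1 = 19650/1 = 19650

LCM = 19650


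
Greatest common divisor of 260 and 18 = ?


260 = 14 * 18 + 8
18 = 2 * 8 + 2
8 = 4 * 2 + 0
GCD = 2


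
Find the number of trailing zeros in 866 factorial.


floor(866/5) = 173
floor(866/25) = 34
floor(866/125) = 6
floor(866/625) = 1
Total = 214

214 trailing zeros


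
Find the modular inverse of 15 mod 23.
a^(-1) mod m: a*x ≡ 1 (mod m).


Use the extended Euclidean algorithm on (23, 15); each row r = 23*s + 15*t:
r=23, s=1, t=0
r=15, s=0, t=1
q=1: r=8, s=1, t=-1   [23*(1) + 15*(-1) = 8]
q=1: r=7, s=-1, t=2   [23*(-1) + 15*(2) = 7]
q=1: r=1, s=2, t=-3   [23*(2) + 15*(-3) = 1]
q=7: r=0, s=-15, t=23   [23*(-15) + 15*(23) = 0]
GCD = 1 with t = -3, so 15*(-3) ≡ 1 (mod 23)
Inverse = -3 mod 23 = 20
Check: 15 * 20 = 300 ≡ 1 (mod 23)

15^(-1) ≡ 20 (mod 23)


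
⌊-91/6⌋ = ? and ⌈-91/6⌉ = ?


-91/6 = -15.1667
floor = -16
ceil = -15

floor = -16, ceil = -15


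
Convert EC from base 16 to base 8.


EC (base 16) = 236 (decimal)
236 (decimal) = 354 (base 8)


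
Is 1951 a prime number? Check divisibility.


Check divisors up to sqrt(1951) = 44.1701
No divisors found.
1951 is prime.

Yes, 1951 is prime


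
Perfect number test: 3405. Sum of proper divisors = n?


Proper divisors of 3405: 1, 3, 5, 15, 227, 681, 1135
Sum = 1 + 3 + 5 + 15 + 227 + 681 + 1135 = 2067

No, 3405 is not perfect (2067 ≠ 3405)


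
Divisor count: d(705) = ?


705 = 3^1 × 5^1 × 47^1
d(705) = (1+1) × (1+1) × (1+1) = 8

8 divisors


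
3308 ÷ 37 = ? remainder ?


3308 = 37 * 89 + 15
Check: 3293 + 15 = 3308

q = 89, r = 15


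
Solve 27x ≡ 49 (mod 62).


GCD(27, 62) = 1, unique solution
a^(-1) mod 62 = 23
x = 23 * 49 mod 62 = 11

x ≡ 11 (mod 62)


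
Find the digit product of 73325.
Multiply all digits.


7 × 3 × 3 × 2 × 5 = 630


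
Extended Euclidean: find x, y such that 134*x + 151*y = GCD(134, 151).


Tabular extended Euclidean (each row: r = 134*s + 151*t):
r=134, s=1, t=0
r=151, s=0, t=1
q=0: r=134, s=1, t=0   [134*(1) + 151*(0) = 134]
q=1: r=17, s=-1, t=1   [134*(-1) + 151*(1) = 17]
q=7: r=15, s=8, t=-7   [134*(8) + 151*(-7) = 15]
q=1: r=2, s=-9, t=8   [134*(-9) + 151*(8) = 2]
q=7: r=1, s=71, t=-63   [134*(71) + 151*(-63) = 1]
q=2: r=0, s=-151, t=134   [134*(-151) + 151*(134) = 0]
GCD = 1; from the row with r=1: x=71, y=-63
Check: 134*(71) + 151*(-63) = 9514 - 9513 = 1

GCD = 1, x = 71, y = -63


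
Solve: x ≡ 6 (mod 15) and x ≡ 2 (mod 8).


M = 15*8 = 120
M1 = M/15 = 8, M2 = M/8 = 15
M1^(-1) mod 15 = 2, M2^(-1) mod 8 = 7
x = 6*8*2 + 2*15*7 = 306
306 mod 120 = 66
Check: 66 mod 15 = 6 ✓, 66 mod 8 = 2 ✓

x ≡ 66 (mod 120)


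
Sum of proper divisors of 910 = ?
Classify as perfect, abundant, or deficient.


Proper divisors: 1, 2, 5, 7, 10, 13, 14, 26, 35, 65, 70, 91, 130, 182, 455
Sum = 1 + 2 + 5 + 7 + 10 + 13 + 14 + 26 + 35 + 65 + 70 + 91 + 130 + 182 + 455 = 1106
1106 > 910 → abundant

s(910) = 1106 (abundant)


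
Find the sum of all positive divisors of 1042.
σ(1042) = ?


Divisors of 1042: 1, 2, 521, 1042
Sum = 1 + 2 + 521 + 1042 = 1566

σ(1042) = 1566


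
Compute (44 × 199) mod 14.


44 × 199 = 8756
8756 mod 14 = 6


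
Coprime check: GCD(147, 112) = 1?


Euclidean algorithm:
147 = 1 * 112 + 35
112 = 3 * 35 + 7
35 = 5 * 7 + 0
GCD(147, 112) = 7

No, not coprime (GCD = 7)


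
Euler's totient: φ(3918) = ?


3918 = 2 × 3 × 653
Prime factors: 2, 3, 653
φ(3918) = 3918 × (1-1/2) × (1-1/3) × (1-1/653)
= 3918 × 1/2 × 2/3 × 652/653 = 1304

φ(3918) = 1304


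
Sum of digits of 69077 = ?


6 + 9 + 0 + 7 + 7 = 29


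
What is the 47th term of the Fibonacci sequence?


Sequence: 1, 1, 2, 3, 5, 8, 13, 21, 34, 55, 89, 144, 233, 377, 610, 987, 1597, 2584, 4181, 6765, 10946, 17711, 28657, 46368, 75025, 121393, 196418, 317811, 514229, 832040, 1346269, 2178309, 3524578, 5702887, 9227465, 14930352, 24157817, 39088169, 63245986, 102334155, 165580141, 267914296, 433494437, 701408733, 1134903170, 1836311903, 2971215073
F(47) = 2971215073


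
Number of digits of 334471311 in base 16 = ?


334471311 in base 16 = 13EFA08F
Number of digits = 8

8 digits (base 16)


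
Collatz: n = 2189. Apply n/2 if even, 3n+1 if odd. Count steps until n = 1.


2189 → 6568 → 3284 → 1642 → 821 → 2464 → 1232 → 616 → 308 → 154 → 77 → 232 → 116 → 58 → 29 → 88 → 44 → 22 → 11 → 34 → 17 → 52 → 26 → 13 → 40 → 20 → 10 → 5 → 16 → 8 → 4 → 2 → 1
Total steps = 32

32 steps


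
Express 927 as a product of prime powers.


927 / 3 = 309
309 / 3 = 103
103 / 103 = 1
927 = 3^2 × 103


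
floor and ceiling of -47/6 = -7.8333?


-47/6 = -7.8333
floor = -8
ceil = -7

floor = -8, ceil = -7


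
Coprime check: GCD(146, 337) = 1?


Euclidean algorithm:
337 = 2 * 146 + 45
146 = 3 * 45 + 11
45 = 4 * 11 + 1
11 = 11 * 1 + 0
GCD(146, 337) = 1

Yes, coprime (GCD = 1)


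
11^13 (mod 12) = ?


11^1 mod 12 = 11
11^2 mod 12 = 1
11^3 mod 12 = 11
11^4 mod 12 = 1
11^5 mod 12 = 11
11^6 mod 12 = 1
11^7 mod 12 = 11
11^8 mod 12 = 1
11^9 mod 12 = 11
11^10 mod 12 = 1
11^11 mod 12 = 11
11^12 mod 12 = 1
11^13 mod 12 = 11


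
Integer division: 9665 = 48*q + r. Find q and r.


9665 = 48 * 201 + 17
Check: 9648 + 17 = 9665

q = 201, r = 17


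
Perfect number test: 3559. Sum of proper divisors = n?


Proper divisors of 3559: 1
Sum = 1 = 1

No, 3559 is not perfect (1 ≠ 3559)


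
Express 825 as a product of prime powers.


825 / 3 = 275
275 / 5 = 55
55 / 5 = 11
11 / 11 = 1
825 = 3 × 5^2 × 11


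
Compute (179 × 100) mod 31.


179 × 100 = 17900
17900 mod 31 = 13


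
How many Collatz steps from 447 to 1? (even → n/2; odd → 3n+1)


447 → 1342 → 671 → 2014 → 1007 → 3022 → 1511 → 4534 → 2267 → 6802 → 3401 → 10204 → 5102 → 2551 → 7654 → 3827 → 11482 → 5741 → 17224 → 8612 → 4306 → 2153 → 6460 → 3230 → 1615 → 4846 → 2423 → 7270 → 3635 → 10906 → 5453 → 16360 → 8180 → 4090 → 2045 → 6136 → 3068 → 1534 → 767 → 2302 → 1151 → 3454 → 1727 → 5182 → 2591 → 7774 → 3887 → 11662 → 5831 → 17494 → 8747 → 26242 → 13121 → 39364 → 19682 → 9841 → 29524 → 14762 → 7381 → 22144 → 11072 → 5536 → 2768 → 1384 → 692 → 346 → 173 → 520 → 260 → 130 → 65 → 196 → 98 → 49 → 148 → 74 → 37 → 112 → 56 → 28 → 14 → 7 → 22 → 11 → 34 → 17 → 52 → 26 → 13 → 40 → 20 → 10 → 5 → 16 → 8 → 4 → 2 → 1
Total steps = 97

97 steps


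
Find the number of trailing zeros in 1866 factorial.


floor(1866/5) = 373
floor(1866/25) = 74
floor(1866/125) = 14
floor(1866/625) = 2
Total = 463

463 trailing zeros


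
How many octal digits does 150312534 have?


150312534 in base 8 = 1075313126
Number of digits = 10

10 digits (base 8)


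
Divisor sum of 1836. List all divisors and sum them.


Divisors of 1836: 1, 2, 3, 4, 6, 9, 12, 17, 18, 27, 34, 36, 51, 54, 68, 102, 108, 153, 204, 306, 459, 612, 918, 1836
Sum = 1 + 2 + 3 + 4 + 6 + 9 + 12 + 17 + 18 + 27 + 34 + 36 + 51 + 54 + 68 + 102 + 108 + 153 + 204 + 306 + 459 + 612 + 918 + 1836 = 5040

σ(1836) = 5040


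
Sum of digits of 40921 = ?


4 + 0 + 9 + 2 + 1 = 16


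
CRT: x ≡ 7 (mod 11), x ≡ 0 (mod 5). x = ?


M = 11*5 = 55
M1 = M/11 = 5, M2 = M/5 = 11
M1^(-1) mod 11 = 9, M2^(-1) mod 5 = 1
x = 7*5*9 + 0*11*1 = 315
315 mod 55 = 40
Check: 40 mod 11 = 7 ✓, 40 mod 5 = 0 ✓

x ≡ 40 (mod 55)


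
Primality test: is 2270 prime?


2270 / 2 = 1135 (exact division)
2270 is NOT prime.

No, 2270 is not prime


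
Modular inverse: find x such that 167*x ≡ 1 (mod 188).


Use the extended Euclidean algorithm on (188, 167); each row r = 188*s + 167*t:
r=188, s=1, t=0
r=167, s=0, t=1
q=1: r=21, s=1, t=-1   [188*(1) + 167*(-1) = 21]
q=7: r=20, s=-7, t=8   [188*(-7) + 167*(8) = 20]
q=1: r=1, s=8, t=-9   [188*(8) + 167*(-9) = 1]
q=20: r=0, s=-167, t=188   [188*(-167) + 167*(188) = 0]
GCD = 1 with t = -9, so 167*(-9) ≡ 1 (mod 188)
Inverse = -9 mod 188 = 179
Check: 167 * 179 = 29893 ≡ 1 (mod 188)

167^(-1) ≡ 179 (mod 188)


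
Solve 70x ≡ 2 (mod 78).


GCD(70, 78) = 2 divides 2
Divide: 35x ≡ 1 (mod 39)
x ≡ 29 (mod 39)


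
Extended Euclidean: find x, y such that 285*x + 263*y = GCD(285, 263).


Tabular extended Euclidean (each row: r = 285*s + 263*t):
r=285, s=1, t=0
r=263, s=0, t=1
q=1: r=22, s=1, t=-1   [285*(1) + 263*(-1) = 22]
q=11: r=21, s=-11, t=12   [285*(-11) + 263*(12) = 21]
q=1: r=1, s=12, t=-13   [285*(12) + 263*(-13) = 1]
q=21: r=0, s=-263, t=285   [285*(-263) + 263*(285) = 0]
GCD = 1; from the row with r=1: x=12, y=-13
Check: 285*(12) + 263*(-13) = 3420 - 3419 = 1

GCD = 1, x = 12, y = -13


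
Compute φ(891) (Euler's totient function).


891 = 3^4 × 11
Prime factors: 3, 11
φ(891) = 891 × (1-1/3) × (1-1/11)
= 891 × 2/3 × 10/11 = 540

φ(891) = 540


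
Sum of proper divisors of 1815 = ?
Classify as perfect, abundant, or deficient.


Proper divisors: 1, 3, 5, 11, 15, 33, 55, 121, 165, 363, 605
Sum = 1 + 3 + 5 + 11 + 15 + 33 + 55 + 121 + 165 + 363 + 605 = 1377
1377 < 1815 → deficient

s(1815) = 1377 (deficient)


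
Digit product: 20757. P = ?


2 × 0 × 7 × 5 × 7 = 0


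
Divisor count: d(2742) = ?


2742 = 2^1 × 3^1 × 457^1
d(2742) = (1+1) × (1+1) × (1+1) = 8

8 divisors


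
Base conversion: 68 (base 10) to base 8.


68 (base 10) = 68 (decimal)
68 (decimal) = 104 (base 8)


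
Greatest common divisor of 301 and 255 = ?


301 = 1 * 255 + 46
255 = 5 * 46 + 25
46 = 1 * 25 + 21
25 = 1 * 21 + 4
21 = 5 * 4 + 1
4 = 4 * 1 + 0
GCD = 1


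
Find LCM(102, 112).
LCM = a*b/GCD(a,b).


GCD(102, 112) = 2
LCM = 102*112/2 = 11424/2 = 5712

LCM = 5712


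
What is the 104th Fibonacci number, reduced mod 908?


F(k) mod 908 for k=1..104:
1, 1, 2, 3, 5, 8, 13, 21, 34, 55, 89, 144, 233, 377, 610, 79, 689, 768, 549, 409, 50, 459, 509, 60, 569, 629, 290, 11, 301, 312, 613, 17, 630, 647, 369, 108, 477, 585, 154, 739, 893, 724, 709, 525, 326, 851, 269, 212, 481, 693, 266, 51, 317, 368, 685, 145, 830, 67, 897, 56, 45, 101, 146, 247, 393, 640, 125, 765, 890, 747, 729, 568, 389, 49, 438, 487, 17, 504, 521, 117, 638, 755, 485, 332, 817, 241, 150, 391, 541, 24, 565, 589, 246, 835, 173, 100, 273, 373, 646, 111, 757, 868, 717, 677
F(104) mod 908 = 677


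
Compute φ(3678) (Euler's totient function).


3678 = 2 × 3 × 613
Prime factors: 2, 3, 613
φ(3678) = 3678 × (1-1/2) × (1-1/3) × (1-1/613)
= 3678 × 1/2 × 2/3 × 612/613 = 1224

φ(3678) = 1224


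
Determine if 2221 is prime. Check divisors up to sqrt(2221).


Check divisors up to sqrt(2221) = 47.1275
No divisors found.
2221 is prime.

Yes, 2221 is prime


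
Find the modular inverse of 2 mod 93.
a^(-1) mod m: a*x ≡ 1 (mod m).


Use the extended Euclidean algorithm on (93, 2); each row r = 93*s + 2*t:
r=93, s=1, t=0
r=2, s=0, t=1
q=46: r=1, s=1, t=-46   [93*(1) + 2*(-46) = 1]
q=2: r=0, s=-2, t=93   [93*(-2) + 2*(93) = 0]
GCD = 1 with t = -46, so 2*(-46) ≡ 1 (mod 93)
Inverse = -46 mod 93 = 47
Check: 2 * 47 = 94 ≡ 1 (mod 93)

2^(-1) ≡ 47 (mod 93)


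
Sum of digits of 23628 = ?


2 + 3 + 6 + 2 + 8 = 21


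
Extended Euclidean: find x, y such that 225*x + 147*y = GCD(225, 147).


Tabular extended Euclidean (each row: r = 225*s + 147*t):
r=225, s=1, t=0
r=147, s=0, t=1
q=1: r=78, s=1, t=-1   [225*(1) + 147*(-1) = 78]
q=1: r=69, s=-1, t=2   [225*(-1) + 147*(2) = 69]
q=1: r=9, s=2, t=-3   [225*(2) + 147*(-3) = 9]
q=7: r=6, s=-15, t=23   [225*(-15) + 147*(23) = 6]
q=1: r=3, s=17, t=-26   [225*(17) + 147*(-26) = 3]
q=2: r=0, s=-49, t=75   [225*(-49) + 147*(75) = 0]
GCD = 3; from the row with r=3: x=17, y=-26
Check: 225*(17) + 147*(-26) = 3825 - 3822 = 3

GCD = 3, x = 17, y = -26


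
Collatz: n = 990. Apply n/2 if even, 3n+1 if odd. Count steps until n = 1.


990 → 495 → 1486 → 743 → 2230 → 1115 → 3346 → 1673 → 5020 → 2510 → 1255 → 3766 → 1883 → 5650 → 2825 → 8476 → 4238 → 2119 → 6358 → 3179 → 9538 → 4769 → 14308 → 7154 → 3577 → 10732 → 5366 → 2683 → 8050 → 4025 → 12076 → 6038 → 3019 → 9058 → 4529 → 13588 → 6794 → 3397 → 10192 → 5096 → 2548 → 1274 → 637 → 1912 → 956 → 478 → 239 → 718 → 359 → 1078 → 539 → 1618 → 809 → 2428 → 1214 → 607 → 1822 → 911 → 2734 → 1367 → 4102 → 2051 → 6154 → 3077 → 9232 → 4616 → 2308 → 1154 → 577 → 1732 → 866 → 433 → 1300 → 650 → 325 → 976 → 488 → 244 → 122 → 61 → 184 → 92 → 46 → 23 → 70 → 35 → 106 → 53 → 160 → 80 → 40 → 20 → 10 → 5 → 16 → 8 → 4 → 2 → 1
Total steps = 98

98 steps


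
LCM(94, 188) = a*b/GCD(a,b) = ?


GCD(94, 188) = 94
LCM = 94*188/94 = 17672/94 = 188

LCM = 188


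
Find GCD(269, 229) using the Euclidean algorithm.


269 = 1 * 229 + 40
229 = 5 * 40 + 29
40 = 1 * 29 + 11
29 = 2 * 11 + 7
11 = 1 * 7 + 4
7 = 1 * 4 + 3
4 = 1 * 3 + 1
3 = 3 * 1 + 0
GCD = 1


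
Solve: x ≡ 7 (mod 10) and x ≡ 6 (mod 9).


M = 10*9 = 90
M1 = M/10 = 9, M2 = M/9 = 10
M1^(-1) mod 10 = 9, M2^(-1) mod 9 = 1
x = 7*9*9 + 6*10*1 = 627
627 mod 90 = 87
Check: 87 mod 10 = 7 ✓, 87 mod 9 = 6 ✓

x ≡ 87 (mod 90)


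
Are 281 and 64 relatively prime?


Euclidean algorithm:
281 = 4 * 64 + 25
64 = 2 * 25 + 14
25 = 1 * 14 + 11
14 = 1 * 11 + 3
11 = 3 * 3 + 2
3 = 1 * 2 + 1
2 = 2 * 1 + 0
GCD(281, 64) = 1

Yes, coprime (GCD = 1)


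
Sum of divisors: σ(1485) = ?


Divisors of 1485: 1, 3, 5, 9, 11, 15, 27, 33, 45, 55, 99, 135, 165, 297, 495, 1485
Sum = 1 + 3 + 5 + 9 + 11 + 15 + 27 + 33 + 45 + 55 + 99 + 135 + 165 + 297 + 495 + 1485 = 2880

σ(1485) = 2880


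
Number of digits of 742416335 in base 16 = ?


742416335 in base 16 = 2C405FCF
Number of digits = 8

8 digits (base 16)


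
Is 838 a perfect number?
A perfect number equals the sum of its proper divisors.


Proper divisors of 838: 1, 2, 419
Sum = 1 + 2 + 419 = 422

No, 838 is not perfect (422 ≠ 838)


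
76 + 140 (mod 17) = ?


76 + 140 = 216
216 mod 17 = 12


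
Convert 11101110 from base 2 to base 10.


11101110 (base 2) = 238 (decimal)
238 (decimal) = 238 (base 10)


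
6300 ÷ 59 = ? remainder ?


6300 = 59 * 106 + 46
Check: 6254 + 46 = 6300

q = 106, r = 46


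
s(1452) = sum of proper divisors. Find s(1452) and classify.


Proper divisors: 1, 2, 3, 4, 6, 11, 12, 22, 33, 44, 66, 121, 132, 242, 363, 484, 726
Sum = 1 + 2 + 3 + 4 + 6 + 11 + 12 + 22 + 33 + 44 + 66 + 121 + 132 + 242 + 363 + 484 + 726 = 2272
2272 > 1452 → abundant

s(1452) = 2272 (abundant)


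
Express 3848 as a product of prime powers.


3848 / 2 = 1924
1924 / 2 = 962
962 / 2 = 481
481 / 13 = 37
37 / 37 = 1
3848 = 2^3 × 13 × 37


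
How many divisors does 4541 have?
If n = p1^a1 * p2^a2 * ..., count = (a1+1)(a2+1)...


4541 = 19^1 × 239^1
d(4541) = (1+1) × (1+1) = 4

4 divisors


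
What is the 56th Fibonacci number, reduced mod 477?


F(k) mod 477 for k=1..56:
1, 1, 2, 3, 5, 8, 13, 21, 34, 55, 89, 144, 233, 377, 133, 33, 166, 199, 365, 87, 452, 62, 37, 99, 136, 235, 371, 129, 23, 152, 175, 327, 25, 352, 377, 252, 152, 404, 79, 6, 85, 91, 176, 267, 443, 233, 199, 432, 154, 109, 263, 372, 158, 53, 211, 264
F(56) mod 477 = 264


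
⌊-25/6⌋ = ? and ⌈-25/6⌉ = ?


-25/6 = -4.1667
floor = -5
ceil = -4

floor = -5, ceil = -4


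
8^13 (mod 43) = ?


8^1 mod 43 = 8
8^2 mod 43 = 21
8^3 mod 43 = 39
8^4 mod 43 = 11
8^5 mod 43 = 2
8^6 mod 43 = 16
8^7 mod 43 = 42
8^8 mod 43 = 35
8^9 mod 43 = 22
8^10 mod 43 = 4
8^11 mod 43 = 32
8^12 mod 43 = 41
8^13 mod 43 = 27


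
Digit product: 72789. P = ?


7 × 2 × 7 × 8 × 9 = 7056


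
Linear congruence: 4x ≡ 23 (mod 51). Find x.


GCD(4, 51) = 1, unique solution
a^(-1) mod 51 = 13
x = 13 * 23 mod 51 = 44

x ≡ 44 (mod 51)


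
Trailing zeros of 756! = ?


floor(756/5) = 151
floor(756/25) = 30
floor(756/125) = 6
floor(756/625) = 1
Total = 188

188 trailing zeros


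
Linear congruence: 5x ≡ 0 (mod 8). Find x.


GCD(5, 8) = 1, unique solution
a^(-1) mod 8 = 5
x = 5 * 0 mod 8 = 0

x ≡ 0 (mod 8)


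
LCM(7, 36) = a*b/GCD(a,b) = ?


GCD(7, 36) = 1
LCM = 7*36/1 = 252/1 = 252

LCM = 252


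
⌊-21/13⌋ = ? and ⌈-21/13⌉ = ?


-21/13 = -1.6154
floor = -2
ceil = -1

floor = -2, ceil = -1


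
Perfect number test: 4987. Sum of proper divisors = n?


Proper divisors of 4987: 1
Sum = 1 = 1

No, 4987 is not perfect (1 ≠ 4987)


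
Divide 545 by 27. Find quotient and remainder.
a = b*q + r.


545 = 27 * 20 + 5
Check: 540 + 5 = 545

q = 20, r = 5


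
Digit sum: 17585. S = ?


1 + 7 + 5 + 8 + 5 = 26


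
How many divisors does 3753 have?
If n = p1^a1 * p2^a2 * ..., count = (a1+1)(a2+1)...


3753 = 3^3 × 139^1
d(3753) = (3+1) × (1+1) = 8

8 divisors


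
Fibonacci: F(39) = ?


Sequence: 1, 1, 2, 3, 5, 8, 13, 21, 34, 55, 89, 144, 233, 377, 610, 987, 1597, 2584, 4181, 6765, 10946, 17711, 28657, 46368, 75025, 121393, 196418, 317811, 514229, 832040, 1346269, 2178309, 3524578, 5702887, 9227465, 14930352, 24157817, 39088169, 63245986
F(39) = 63245986


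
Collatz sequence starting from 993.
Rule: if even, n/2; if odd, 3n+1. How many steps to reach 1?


993 → 2980 → 1490 → 745 → 2236 → 1118 → 559 → 1678 → 839 → 2518 → 1259 → 3778 → 1889 → 5668 → 2834 → 1417 → 4252 → 2126 → 1063 → 3190 → 1595 → 4786 → 2393 → 7180 → 3590 → 1795 → 5386 → 2693 → 8080 → 4040 → 2020 → 1010 → 505 → 1516 → 758 → 379 → 1138 → 569 → 1708 → 854 → 427 → 1282 → 641 → 1924 → 962 → 481 → 1444 → 722 → 361 → 1084 → 542 → 271 → 814 → 407 → 1222 → 611 → 1834 → 917 → 2752 → 1376 → 688 → 344 → 172 → 86 → 43 → 130 → 65 → 196 → 98 → 49 → 148 → 74 → 37 → 112 → 56 → 28 → 14 → 7 → 22 → 11 → 34 → 17 → 52 → 26 → 13 → 40 → 20 → 10 → 5 → 16 → 8 → 4 → 2 → 1
Total steps = 93

93 steps


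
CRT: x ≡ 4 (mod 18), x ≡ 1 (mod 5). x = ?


M = 18*5 = 90
M1 = M/18 = 5, M2 = M/5 = 18
M1^(-1) mod 18 = 11, M2^(-1) mod 5 = 2
x = 4*5*11 + 1*18*2 = 256
256 mod 90 = 76
Check: 76 mod 18 = 4 ✓, 76 mod 5 = 1 ✓

x ≡ 76 (mod 90)


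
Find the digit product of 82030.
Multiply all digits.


8 × 2 × 0 × 3 × 0 = 0


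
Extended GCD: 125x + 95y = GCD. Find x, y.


Tabular extended Euclidean (each row: r = 125*s + 95*t):
r=125, s=1, t=0
r=95, s=0, t=1
q=1: r=30, s=1, t=-1   [125*(1) + 95*(-1) = 30]
q=3: r=5, s=-3, t=4   [125*(-3) + 95*(4) = 5]
q=6: r=0, s=19, t=-25   [125*(19) + 95*(-25) = 0]
GCD = 5; from the row with r=5: x=-3, y=4
Check: 125*(-3) + 95*(4) = -375 + 380 = 5

GCD = 5, x = -3, y = 4


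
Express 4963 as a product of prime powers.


4963 / 7 = 709
709 / 709 = 1
4963 = 7 × 709


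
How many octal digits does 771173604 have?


771173604 in base 8 = 5575626344
Number of digits = 10

10 digits (base 8)


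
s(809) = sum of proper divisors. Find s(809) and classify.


Proper divisors: 1
Sum = 1 = 1
1 < 809 → deficient

s(809) = 1 (deficient)


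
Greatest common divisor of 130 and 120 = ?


130 = 1 * 120 + 10
120 = 12 * 10 + 0
GCD = 10


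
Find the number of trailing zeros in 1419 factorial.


floor(1419/5) = 283
floor(1419/25) = 56
floor(1419/125) = 11
floor(1419/625) = 2
Total = 352

352 trailing zeros


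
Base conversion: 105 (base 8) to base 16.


105 (base 8) = 69 (decimal)
69 (decimal) = 45 (base 16)


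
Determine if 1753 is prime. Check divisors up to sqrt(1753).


Check divisors up to sqrt(1753) = 41.8688
No divisors found.
1753 is prime.

Yes, 1753 is prime


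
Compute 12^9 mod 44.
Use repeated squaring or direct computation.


12^1 mod 44 = 12
12^2 mod 44 = 12
12^3 mod 44 = 12
12^4 mod 44 = 12
12^5 mod 44 = 12
12^6 mod 44 = 12
12^7 mod 44 = 12
12^8 mod 44 = 12
12^9 mod 44 = 12


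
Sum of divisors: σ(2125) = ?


Divisors of 2125: 1, 5, 17, 25, 85, 125, 425, 2125
Sum = 1 + 5 + 17 + 25 + 85 + 125 + 425 + 2125 = 2808

σ(2125) = 2808


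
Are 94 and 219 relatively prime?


Euclidean algorithm:
219 = 2 * 94 + 31
94 = 3 * 31 + 1
31 = 31 * 1 + 0
GCD(94, 219) = 1

Yes, coprime (GCD = 1)


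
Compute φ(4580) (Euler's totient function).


4580 = 2^2 × 5 × 229
Prime factors: 2, 5, 229
φ(4580) = 4580 × (1-1/2) × (1-1/5) × (1-1/229)
= 4580 × 1/2 × 4/5 × 228/229 = 1824

φ(4580) = 1824


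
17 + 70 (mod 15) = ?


17 + 70 = 87
87 mod 15 = 12


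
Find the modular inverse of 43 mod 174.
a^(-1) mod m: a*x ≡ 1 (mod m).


Use the extended Euclidean algorithm on (174, 43); each row r = 174*s + 43*t:
r=174, s=1, t=0
r=43, s=0, t=1
q=4: r=2, s=1, t=-4   [174*(1) + 43*(-4) = 2]
q=21: r=1, s=-21, t=85   [174*(-21) + 43*(85) = 1]
q=2: r=0, s=43, t=-174   [174*(43) + 43*(-174) = 0]
GCD = 1 with t = 85, so 43*(85) ≡ 1 (mod 174)
Inverse = 85 mod 174 = 85
Check: 43 * 85 = 3655 ≡ 1 (mod 174)

43^(-1) ≡ 85 (mod 174)


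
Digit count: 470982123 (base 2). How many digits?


470982123 in base 2 = 11100000100101001110111101011
Number of digits = 29

29 digits (base 2)


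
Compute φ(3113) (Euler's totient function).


3113 = 11 × 283
Prime factors: 11, 283
φ(3113) = 3113 × (1-1/11) × (1-1/283)
= 3113 × 10/11 × 282/283 = 2820

φ(3113) = 2820


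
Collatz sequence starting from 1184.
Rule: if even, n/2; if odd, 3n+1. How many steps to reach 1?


1184 → 592 → 296 → 148 → 74 → 37 → 112 → 56 → 28 → 14 → 7 → 22 → 11 → 34 → 17 → 52 → 26 → 13 → 40 → 20 → 10 → 5 → 16 → 8 → 4 → 2 → 1
Total steps = 26

26 steps


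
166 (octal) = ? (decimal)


166 (base 8) = 118 (decimal)
118 (decimal) = 118 (base 10)


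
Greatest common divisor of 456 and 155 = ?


456 = 2 * 155 + 146
155 = 1 * 146 + 9
146 = 16 * 9 + 2
9 = 4 * 2 + 1
2 = 2 * 1 + 0
GCD = 1


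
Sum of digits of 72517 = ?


7 + 2 + 5 + 1 + 7 = 22


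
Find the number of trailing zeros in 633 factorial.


floor(633/5) = 126
floor(633/25) = 25
floor(633/125) = 5
floor(633/625) = 1
Total = 157

157 trailing zeros


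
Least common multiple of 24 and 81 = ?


GCD(24, 81) = 3
LCM = 24*81/3 = 1944/3 = 648

LCM = 648


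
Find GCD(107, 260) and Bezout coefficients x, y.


Tabular extended Euclidean (each row: r = 107*s + 260*t):
r=107, s=1, t=0
r=260, s=0, t=1
q=0: r=107, s=1, t=0   [107*(1) + 260*(0) = 107]
q=2: r=46, s=-2, t=1   [107*(-2) + 260*(1) = 46]
q=2: r=15, s=5, t=-2   [107*(5) + 260*(-2) = 15]
q=3: r=1, s=-17, t=7   [107*(-17) + 260*(7) = 1]
q=15: r=0, s=260, t=-107   [107*(260) + 260*(-107) = 0]
GCD = 1; from the row with r=1: x=-17, y=7
Check: 107*(-17) + 260*(7) = -1819 + 1820 = 1

GCD = 1, x = -17, y = 7


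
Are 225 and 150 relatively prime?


Euclidean algorithm:
225 = 1 * 150 + 75
150 = 2 * 75 + 0
GCD(225, 150) = 75

No, not coprime (GCD = 75)


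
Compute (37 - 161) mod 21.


37 - 161 = -124
-124 mod 21 = 2


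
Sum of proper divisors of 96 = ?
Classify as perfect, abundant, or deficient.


Proper divisors: 1, 2, 3, 4, 6, 8, 12, 16, 24, 32, 48
Sum = 1 + 2 + 3 + 4 + 6 + 8 + 12 + 16 + 24 + 32 + 48 = 156
156 > 96 → abundant

s(96) = 156 (abundant)


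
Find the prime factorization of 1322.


1322 / 2 = 661
661 / 661 = 1
1322 = 2 × 661


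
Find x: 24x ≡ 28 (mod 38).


GCD(24, 38) = 2 divides 28
Divide: 12x ≡ 14 (mod 19)
x ≡ 17 (mod 19)


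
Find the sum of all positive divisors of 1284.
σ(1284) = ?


Divisors of 1284: 1, 2, 3, 4, 6, 12, 107, 214, 321, 428, 642, 1284
Sum = 1 + 2 + 3 + 4 + 6 + 12 + 107 + 214 + 321 + 428 + 642 + 1284 = 3024

σ(1284) = 3024


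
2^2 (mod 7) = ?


2^1 mod 7 = 2
2^2 mod 7 = 4


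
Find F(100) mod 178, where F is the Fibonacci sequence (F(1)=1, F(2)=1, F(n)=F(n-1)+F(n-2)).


F(k) mod 178 for k=1..100:
1, 1, 2, 3, 5, 8, 13, 21, 34, 55, 89, 144, 55, 21, 76, 97, 173, 92, 87, 1, 88, 89, 177, 88, 87, 175, 84, 81, 165, 68, 55, 123, 0, 123, 123, 68, 13, 81, 94, 175, 91, 88, 1, 89, 90, 1, 91, 92, 5, 97, 102, 21, 123, 144, 89, 55, 144, 21, 165, 8, 173, 3, 176, 1, 177, 0, 177, 177, 176, 175, 173, 170, 165, 157, 144, 123, 89, 34, 123, 157, 102, 81, 5, 86, 91, 177, 90, 89, 1, 90, 91, 3, 94, 97, 13, 110, 123, 55, 0, 55
F(100) mod 178 = 55


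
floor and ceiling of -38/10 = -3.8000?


-38/10 = -3.8000
floor = -4
ceil = -3

floor = -4, ceil = -3


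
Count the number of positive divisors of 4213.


4213 = 11^1 × 383^1
d(4213) = (1+1) × (1+1) = 4

4 divisors


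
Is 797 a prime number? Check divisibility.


Check divisors up to sqrt(797) = 28.2312
No divisors found.
797 is prime.

Yes, 797 is prime


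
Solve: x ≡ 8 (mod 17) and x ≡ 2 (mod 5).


M = 17*5 = 85
M1 = M/17 = 5, M2 = M/5 = 17
M1^(-1) mod 17 = 7, M2^(-1) mod 5 = 3
x = 8*5*7 + 2*17*3 = 382
382 mod 85 = 42
Check: 42 mod 17 = 8 ✓, 42 mod 5 = 2 ✓

x ≡ 42 (mod 85)


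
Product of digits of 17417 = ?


1 × 7 × 4 × 1 × 7 = 196


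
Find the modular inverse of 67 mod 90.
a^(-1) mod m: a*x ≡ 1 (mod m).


Use the extended Euclidean algorithm on (90, 67); each row r = 90*s + 67*t:
r=90, s=1, t=0
r=67, s=0, t=1
q=1: r=23, s=1, t=-1   [90*(1) + 67*(-1) = 23]
q=2: r=21, s=-2, t=3   [90*(-2) + 67*(3) = 21]
q=1: r=2, s=3, t=-4   [90*(3) + 67*(-4) = 2]
q=10: r=1, s=-32, t=43   [90*(-32) + 67*(43) = 1]
q=2: r=0, s=67, t=-90   [90*(67) + 67*(-90) = 0]
GCD = 1 with t = 43, so 67*(43) ≡ 1 (mod 90)
Inverse = 43 mod 90 = 43
Check: 67 * 43 = 2881 ≡ 1 (mod 90)

67^(-1) ≡ 43 (mod 90)


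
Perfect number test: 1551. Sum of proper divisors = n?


Proper divisors of 1551: 1, 3, 11, 33, 47, 141, 517
Sum = 1 + 3 + 11 + 33 + 47 + 141 + 517 = 753

No, 1551 is not perfect (753 ≠ 1551)


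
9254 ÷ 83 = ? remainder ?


9254 = 83 * 111 + 41
Check: 9213 + 41 = 9254

q = 111, r = 41


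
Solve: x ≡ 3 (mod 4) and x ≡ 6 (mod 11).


M = 4*11 = 44
M1 = M/4 = 11, M2 = M/11 = 4
M1^(-1) mod 4 = 3, M2^(-1) mod 11 = 3
x = 3*11*3 + 6*4*3 = 171
171 mod 44 = 39
Check: 39 mod 4 = 3 ✓, 39 mod 11 = 6 ✓

x ≡ 39 (mod 44)


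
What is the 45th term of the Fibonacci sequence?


Sequence: 1, 1, 2, 3, 5, 8, 13, 21, 34, 55, 89, 144, 233, 377, 610, 987, 1597, 2584, 4181, 6765, 10946, 17711, 28657, 46368, 75025, 121393, 196418, 317811, 514229, 832040, 1346269, 2178309, 3524578, 5702887, 9227465, 14930352, 24157817, 39088169, 63245986, 102334155, 165580141, 267914296, 433494437, 701408733, 1134903170
F(45) = 1134903170
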